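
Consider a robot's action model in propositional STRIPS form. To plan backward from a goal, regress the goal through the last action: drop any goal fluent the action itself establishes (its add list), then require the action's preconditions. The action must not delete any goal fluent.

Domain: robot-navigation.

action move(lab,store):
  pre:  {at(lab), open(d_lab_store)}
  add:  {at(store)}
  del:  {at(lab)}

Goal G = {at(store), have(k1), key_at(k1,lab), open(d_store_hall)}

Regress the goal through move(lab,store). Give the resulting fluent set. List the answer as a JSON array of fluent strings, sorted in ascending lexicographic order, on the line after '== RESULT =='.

Regress:
  G ∩ del = {}  (empty — regression defined)
  G \ add = {at(store), have(k1), key_at(k1,lab), open(d_store_hall)} \ {at(store)} = {have(k1), key_at(k1,lab), open(d_store_hall)}
  ∪ pre   = {have(k1), key_at(k1,lab), open(d_store_hall)} ∪ {at(lab), open(d_lab_store)}
          = {at(lab), have(k1), key_at(k1,lab), open(d_lab_store), open(d_store_hall)}

== RESULT ==
["at(lab)", "have(k1)", "key_at(k1,lab)", "open(d_lab_store)", "open(d_store_hall)"]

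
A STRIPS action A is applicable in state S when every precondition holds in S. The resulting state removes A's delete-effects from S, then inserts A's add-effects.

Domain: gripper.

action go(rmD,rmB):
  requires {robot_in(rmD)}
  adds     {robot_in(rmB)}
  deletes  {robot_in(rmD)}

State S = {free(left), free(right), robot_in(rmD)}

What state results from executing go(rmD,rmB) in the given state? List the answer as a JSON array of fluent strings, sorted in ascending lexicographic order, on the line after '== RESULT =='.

Compute (S \ del) ∪ add:
  pre ⊆ S: {robot_in(rmD)} ⊆ S  — applicable
  S \ del = {free(left), free(right)}
  ∪ add   = {free(left), free(right), robot_in(rmB)}

== RESULT ==
["free(left)", "free(right)", "robot_in(rmB)"]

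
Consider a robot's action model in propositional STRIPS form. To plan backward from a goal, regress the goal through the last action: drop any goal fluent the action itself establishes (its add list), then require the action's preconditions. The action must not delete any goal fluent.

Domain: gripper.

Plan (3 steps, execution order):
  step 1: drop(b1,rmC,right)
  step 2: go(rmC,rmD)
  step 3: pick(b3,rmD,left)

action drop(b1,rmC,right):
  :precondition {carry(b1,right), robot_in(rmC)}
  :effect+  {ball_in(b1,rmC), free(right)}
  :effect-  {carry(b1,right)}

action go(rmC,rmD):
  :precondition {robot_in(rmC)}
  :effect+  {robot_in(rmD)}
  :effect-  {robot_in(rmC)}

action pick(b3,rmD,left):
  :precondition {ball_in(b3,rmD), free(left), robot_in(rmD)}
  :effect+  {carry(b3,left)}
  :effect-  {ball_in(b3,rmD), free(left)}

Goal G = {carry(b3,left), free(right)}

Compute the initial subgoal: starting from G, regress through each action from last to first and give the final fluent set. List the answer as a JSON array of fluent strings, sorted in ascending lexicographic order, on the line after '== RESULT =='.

Regress step by step:
  through step 3 (pick(b3,rmD,left)): drop {carry(b3,left)}, keep {free(right)}, require {ball_in(b3,rmD), free(left), robot_in(rmD)}
    → {ball_in(b3,rmD), free(left), free(right), robot_in(rmD)}
  through step 2 (go(rmC,rmD)): drop {robot_in(rmD)}, keep {ball_in(b3,rmD), free(left), free(right)}, require {robot_in(rmC)}
    → {ball_in(b3,rmD), free(left), free(right), robot_in(rmC)}
  through step 1 (drop(b1,rmC,right)): drop {free(right)}, keep {ball_in(b3,rmD), free(left), robot_in(rmC)}, require {carry(b1,right), robot_in(rmC)}
    → {ball_in(b3,rmD), carry(b1,right), free(left), robot_in(rmC)}

== RESULT ==
["ball_in(b3,rmD)", "carry(b1,right)", "free(left)", "robot_in(rmC)"]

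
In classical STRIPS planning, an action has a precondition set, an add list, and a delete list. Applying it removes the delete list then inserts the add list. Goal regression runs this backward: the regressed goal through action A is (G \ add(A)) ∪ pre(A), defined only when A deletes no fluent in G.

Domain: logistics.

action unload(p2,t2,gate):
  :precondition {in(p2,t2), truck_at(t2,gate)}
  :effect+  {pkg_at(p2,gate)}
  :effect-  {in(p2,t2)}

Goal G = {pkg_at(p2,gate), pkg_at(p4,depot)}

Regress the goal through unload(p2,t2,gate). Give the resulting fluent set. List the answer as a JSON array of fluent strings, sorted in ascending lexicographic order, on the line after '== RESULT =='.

Regress:
  G ∩ del = {}  (empty — regression defined)
  G \ add = {pkg_at(p2,gate), pkg_at(p4,depot)} \ {pkg_at(p2,gate)} = {pkg_at(p4,depot)}
  ∪ pre   = {pkg_at(p4,depot)} ∪ {in(p2,t2), truck_at(t2,gate)}
          = {in(p2,t2), pkg_at(p4,depot), truck_at(t2,gate)}

== RESULT ==
["in(p2,t2)", "pkg_at(p4,depot)", "truck_at(t2,gate)"]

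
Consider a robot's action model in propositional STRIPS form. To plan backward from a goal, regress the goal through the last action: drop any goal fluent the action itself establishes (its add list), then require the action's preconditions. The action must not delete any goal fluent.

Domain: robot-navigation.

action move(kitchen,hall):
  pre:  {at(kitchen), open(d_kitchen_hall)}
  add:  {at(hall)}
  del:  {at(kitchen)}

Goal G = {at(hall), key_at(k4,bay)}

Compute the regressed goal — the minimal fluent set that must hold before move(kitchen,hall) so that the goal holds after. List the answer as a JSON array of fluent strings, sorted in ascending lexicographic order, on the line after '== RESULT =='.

Compute (G \ add) ∪ pre:
  G ∩ del = {}  (empty — regression defined)
  G \ add = {at(hall), key_at(k4,bay)} \ {at(hall)} = {key_at(k4,bay)}
  ∪ pre   = {key_at(k4,bay)} ∪ {at(kitchen), open(d_kitchen_hall)}
          = {at(kitchen), key_at(k4,bay), open(d_kitchen_hall)}

== RESULT ==
["at(kitchen)", "key_at(k4,bay)", "open(d_kitchen_hall)"]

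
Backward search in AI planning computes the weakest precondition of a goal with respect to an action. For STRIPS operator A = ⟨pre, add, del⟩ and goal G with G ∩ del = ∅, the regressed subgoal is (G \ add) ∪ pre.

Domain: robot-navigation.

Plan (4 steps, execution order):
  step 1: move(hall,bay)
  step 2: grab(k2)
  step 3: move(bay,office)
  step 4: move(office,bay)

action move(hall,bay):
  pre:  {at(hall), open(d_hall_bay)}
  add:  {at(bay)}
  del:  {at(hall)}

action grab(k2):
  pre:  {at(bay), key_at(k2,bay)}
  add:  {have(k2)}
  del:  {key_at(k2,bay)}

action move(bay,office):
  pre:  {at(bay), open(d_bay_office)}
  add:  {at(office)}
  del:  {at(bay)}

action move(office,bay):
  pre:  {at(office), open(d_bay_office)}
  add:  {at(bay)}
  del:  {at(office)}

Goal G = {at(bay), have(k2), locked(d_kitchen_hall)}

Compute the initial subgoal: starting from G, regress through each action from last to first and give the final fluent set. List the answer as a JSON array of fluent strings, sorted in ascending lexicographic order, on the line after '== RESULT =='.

Work backward from the goal:
  through step 4 (move(office,bay)): drop {at(bay)}, keep {have(k2), locked(d_kitchen_hall)}, require {at(office), open(d_bay_office)}
    → {at(office), have(k2), locked(d_kitchen_hall), open(d_bay_office)}
  through step 3 (move(bay,office)): drop {at(office)}, keep {have(k2), locked(d_kitchen_hall), open(d_bay_office)}, require {at(bay), open(d_bay_office)}
    → {at(bay), have(k2), locked(d_kitchen_hall), open(d_bay_office)}
  through step 2 (grab(k2)): drop {have(k2)}, keep {at(bay), locked(d_kitchen_hall), open(d_bay_office)}, require {at(bay), key_at(k2,bay)}
    → {at(bay), key_at(k2,bay), locked(d_kitchen_hall), open(d_bay_office)}
  through step 1 (move(hall,bay)): drop {at(bay)}, keep {key_at(k2,bay), locked(d_kitchen_hall), open(d_bay_office)}, require {at(hall), open(d_hall_bay)}
    → {at(hall), key_at(k2,bay), locked(d_kitchen_hall), open(d_bay_office), open(d_hall_bay)}

== RESULT ==
["at(hall)", "key_at(k2,bay)", "locked(d_kitchen_hall)", "open(d_bay_office)", "open(d_hall_bay)"]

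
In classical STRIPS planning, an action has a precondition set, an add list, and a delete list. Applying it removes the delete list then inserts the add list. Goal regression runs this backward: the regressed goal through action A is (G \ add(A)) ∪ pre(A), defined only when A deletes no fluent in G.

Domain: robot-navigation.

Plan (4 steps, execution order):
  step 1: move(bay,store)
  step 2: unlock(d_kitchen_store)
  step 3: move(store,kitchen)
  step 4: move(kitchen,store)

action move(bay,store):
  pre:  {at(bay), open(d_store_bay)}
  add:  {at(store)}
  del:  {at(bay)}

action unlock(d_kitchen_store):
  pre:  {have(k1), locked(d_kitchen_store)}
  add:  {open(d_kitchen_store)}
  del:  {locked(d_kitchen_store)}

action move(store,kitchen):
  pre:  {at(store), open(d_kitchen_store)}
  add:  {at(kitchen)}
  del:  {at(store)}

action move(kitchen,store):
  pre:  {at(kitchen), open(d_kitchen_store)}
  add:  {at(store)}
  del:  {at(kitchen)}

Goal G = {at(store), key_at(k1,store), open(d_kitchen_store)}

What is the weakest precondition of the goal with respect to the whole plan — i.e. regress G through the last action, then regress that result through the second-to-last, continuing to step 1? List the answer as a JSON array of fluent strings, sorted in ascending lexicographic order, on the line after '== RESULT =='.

Work backward from the goal:
  through step 4 (move(kitchen,store)): drop {at(store)}, keep {key_at(k1,store), open(d_kitchen_store)}, require {at(kitchen), open(d_kitchen_store)}
    → {at(kitchen), key_at(k1,store), open(d_kitchen_store)}
  through step 3 (move(store,kitchen)): drop {at(kitchen)}, keep {key_at(k1,store), open(d_kitchen_store)}, require {at(store), open(d_kitchen_store)}
    → {at(store), key_at(k1,store), open(d_kitchen_store)}
  through step 2 (unlock(d_kitchen_store)): drop {open(d_kitchen_store)}, keep {at(store), key_at(k1,store)}, require {have(k1), locked(d_kitchen_store)}
    → {at(store), have(k1), key_at(k1,store), locked(d_kitchen_store)}
  through step 1 (move(bay,store)): drop {at(store)}, keep {have(k1), key_at(k1,store), locked(d_kitchen_store)}, require {at(bay), open(d_store_bay)}
    → {at(bay), have(k1), key_at(k1,store), locked(d_kitchen_store), open(d_store_bay)}

== RESULT ==
["at(bay)", "have(k1)", "key_at(k1,store)", "locked(d_kitchen_store)", "open(d_store_bay)"]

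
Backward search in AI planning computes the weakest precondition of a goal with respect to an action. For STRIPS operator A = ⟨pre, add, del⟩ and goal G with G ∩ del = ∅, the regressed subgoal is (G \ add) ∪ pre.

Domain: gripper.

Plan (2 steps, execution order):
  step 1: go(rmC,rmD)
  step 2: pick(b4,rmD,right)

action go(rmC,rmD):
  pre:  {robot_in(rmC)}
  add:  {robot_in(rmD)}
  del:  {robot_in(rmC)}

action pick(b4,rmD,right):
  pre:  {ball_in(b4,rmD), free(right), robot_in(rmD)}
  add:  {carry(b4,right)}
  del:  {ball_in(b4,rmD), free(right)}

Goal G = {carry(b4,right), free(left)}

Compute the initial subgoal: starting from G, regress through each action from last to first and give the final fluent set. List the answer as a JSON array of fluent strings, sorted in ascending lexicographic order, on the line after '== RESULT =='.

Work backward from the goal:
  through step 2 (pick(b4,rmD,right)): drop {carry(b4,right)}, keep {free(left)}, require {ball_in(b4,rmD), free(right), robot_in(rmD)}
    → {ball_in(b4,rmD), free(left), free(right), robot_in(rmD)}
  through step 1 (go(rmC,rmD)): drop {robot_in(rmD)}, keep {ball_in(b4,rmD), free(left), free(right)}, require {robot_in(rmC)}
    → {ball_in(b4,rmD), free(left), free(right), robot_in(rmC)}

== RESULT ==
["ball_in(b4,rmD)", "free(left)", "free(right)", "robot_in(rmC)"]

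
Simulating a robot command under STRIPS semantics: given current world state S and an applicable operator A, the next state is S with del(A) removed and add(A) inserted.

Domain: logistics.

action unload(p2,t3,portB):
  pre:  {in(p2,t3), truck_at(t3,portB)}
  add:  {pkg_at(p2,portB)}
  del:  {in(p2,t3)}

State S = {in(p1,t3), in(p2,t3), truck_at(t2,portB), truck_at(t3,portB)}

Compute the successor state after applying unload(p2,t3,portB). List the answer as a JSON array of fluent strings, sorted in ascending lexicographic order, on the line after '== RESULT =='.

Compute (S \ del) ∪ add:
  pre ⊆ S: {in(p2,t3), truck_at(t3,portB)} ⊆ S  — applicable
  S \ del = {in(p1,t3), truck_at(t2,portB), truck_at(t3,portB)}
  ∪ add   = {in(p1,t3), pkg_at(p2,portB), truck_at(t2,portB), truck_at(t3,portB)}

== RESULT ==
["in(p1,t3)", "pkg_at(p2,portB)", "truck_at(t2,portB)", "truck_at(t3,portB)"]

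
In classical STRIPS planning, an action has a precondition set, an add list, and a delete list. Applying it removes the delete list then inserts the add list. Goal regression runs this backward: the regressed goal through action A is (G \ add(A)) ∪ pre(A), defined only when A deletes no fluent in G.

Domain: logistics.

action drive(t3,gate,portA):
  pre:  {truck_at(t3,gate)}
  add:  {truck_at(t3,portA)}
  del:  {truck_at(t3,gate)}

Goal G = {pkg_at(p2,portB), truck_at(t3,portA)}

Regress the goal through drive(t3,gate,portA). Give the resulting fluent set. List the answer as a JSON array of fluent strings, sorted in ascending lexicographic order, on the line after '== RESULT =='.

Regress:
  G ∩ del = {}  (empty — regression defined)
  G \ add = {pkg_at(p2,portB), truck_at(t3,portA)} \ {truck_at(t3,portA)} = {pkg_at(p2,portB)}
  ∪ pre   = {pkg_at(p2,portB)} ∪ {truck_at(t3,gate)}
          = {pkg_at(p2,portB), truck_at(t3,gate)}

== RESULT ==
["pkg_at(p2,portB)", "truck_at(t3,gate)"]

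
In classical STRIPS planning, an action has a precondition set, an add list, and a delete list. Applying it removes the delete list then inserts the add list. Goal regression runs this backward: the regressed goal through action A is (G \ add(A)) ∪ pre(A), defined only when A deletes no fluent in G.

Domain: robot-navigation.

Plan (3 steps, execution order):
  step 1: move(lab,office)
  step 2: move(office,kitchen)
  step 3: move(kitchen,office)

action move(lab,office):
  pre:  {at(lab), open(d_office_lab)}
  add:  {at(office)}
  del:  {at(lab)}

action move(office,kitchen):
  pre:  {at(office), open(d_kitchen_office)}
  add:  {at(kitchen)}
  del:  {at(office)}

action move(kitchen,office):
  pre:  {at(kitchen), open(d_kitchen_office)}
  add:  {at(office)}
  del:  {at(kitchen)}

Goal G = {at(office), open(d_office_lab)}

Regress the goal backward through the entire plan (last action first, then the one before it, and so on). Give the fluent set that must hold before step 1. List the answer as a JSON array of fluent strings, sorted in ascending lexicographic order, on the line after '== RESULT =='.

Work backward from the goal:
  through step 3 (move(kitchen,office)): drop {at(office)}, keep {open(d_office_lab)}, require {at(kitchen), open(d_kitchen_office)}
    → {at(kitchen), open(d_kitchen_office), open(d_office_lab)}
  through step 2 (move(office,kitchen)): drop {at(kitchen)}, keep {open(d_kitchen_office), open(d_office_lab)}, require {at(office), open(d_kitchen_office)}
    → {at(office), open(d_kitchen_office), open(d_office_lab)}
  through step 1 (move(lab,office)): drop {at(office)}, keep {open(d_kitchen_office), open(d_office_lab)}, require {at(lab), open(d_office_lab)}
    → {at(lab), open(d_kitchen_office), open(d_office_lab)}

== RESULT ==
["at(lab)", "open(d_kitchen_office)", "open(d_office_lab)"]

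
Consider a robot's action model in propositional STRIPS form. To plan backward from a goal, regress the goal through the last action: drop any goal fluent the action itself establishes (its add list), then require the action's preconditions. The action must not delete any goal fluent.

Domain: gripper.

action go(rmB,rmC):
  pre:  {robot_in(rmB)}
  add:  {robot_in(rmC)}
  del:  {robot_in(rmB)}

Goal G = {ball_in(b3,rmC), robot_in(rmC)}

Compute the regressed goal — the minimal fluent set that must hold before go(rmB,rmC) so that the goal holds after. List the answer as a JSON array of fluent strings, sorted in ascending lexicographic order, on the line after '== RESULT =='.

Compute (G \ add) ∪ pre:
  G ∩ del = {}  (empty — regression defined)
  G \ add = {ball_in(b3,rmC), robot_in(rmC)} \ {robot_in(rmC)} = {ball_in(b3,rmC)}
  ∪ pre   = {ball_in(b3,rmC)} ∪ {robot_in(rmB)}
          = {ball_in(b3,rmC), robot_in(rmB)}

== RESULT ==
["ball_in(b3,rmC)", "robot_in(rmB)"]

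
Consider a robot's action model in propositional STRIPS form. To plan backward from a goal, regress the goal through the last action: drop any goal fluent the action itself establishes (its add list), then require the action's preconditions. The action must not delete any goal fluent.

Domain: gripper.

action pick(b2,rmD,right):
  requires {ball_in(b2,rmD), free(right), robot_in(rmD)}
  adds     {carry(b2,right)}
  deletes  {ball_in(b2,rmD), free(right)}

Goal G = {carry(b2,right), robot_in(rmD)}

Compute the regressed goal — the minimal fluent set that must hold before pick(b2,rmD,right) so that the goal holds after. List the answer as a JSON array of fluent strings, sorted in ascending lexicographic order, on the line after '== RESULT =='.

Regress:
  G ∩ del = {}  (empty — regression defined)
  G \ add = {carry(b2,right), robot_in(rmD)} \ {carry(b2,right)} = {robot_in(rmD)}
  ∪ pre   = {robot_in(rmD)} ∪ {ball_in(b2,rmD), free(right), robot_in(rmD)}
          = {ball_in(b2,rmD), free(right), robot_in(rmD)}

== RESULT ==
["ball_in(b2,rmD)", "free(right)", "robot_in(rmD)"]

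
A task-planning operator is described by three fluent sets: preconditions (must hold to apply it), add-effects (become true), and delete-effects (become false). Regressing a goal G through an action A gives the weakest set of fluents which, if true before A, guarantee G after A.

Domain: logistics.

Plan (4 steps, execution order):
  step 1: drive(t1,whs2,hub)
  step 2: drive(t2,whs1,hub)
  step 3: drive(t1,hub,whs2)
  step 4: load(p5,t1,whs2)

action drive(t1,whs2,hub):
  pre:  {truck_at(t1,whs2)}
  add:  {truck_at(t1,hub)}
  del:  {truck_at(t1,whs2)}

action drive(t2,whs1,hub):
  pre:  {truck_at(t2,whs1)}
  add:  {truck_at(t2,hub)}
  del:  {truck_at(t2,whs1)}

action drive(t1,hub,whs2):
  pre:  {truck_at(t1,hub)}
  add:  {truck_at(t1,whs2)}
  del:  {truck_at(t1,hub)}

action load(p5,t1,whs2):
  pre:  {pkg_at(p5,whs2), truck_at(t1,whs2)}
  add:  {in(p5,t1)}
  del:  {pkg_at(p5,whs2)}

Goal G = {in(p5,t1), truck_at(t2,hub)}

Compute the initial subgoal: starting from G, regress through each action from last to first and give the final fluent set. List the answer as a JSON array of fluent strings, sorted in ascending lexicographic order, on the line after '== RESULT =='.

Regress step by step:
  through step 4 (load(p5,t1,whs2)): drop {in(p5,t1)}, keep {truck_at(t2,hub)}, require {pkg_at(p5,whs2), truck_at(t1,whs2)}
    → {pkg_at(p5,whs2), truck_at(t1,whs2), truck_at(t2,hub)}
  through step 3 (drive(t1,hub,whs2)): drop {truck_at(t1,whs2)}, keep {pkg_at(p5,whs2), truck_at(t2,hub)}, require {truck_at(t1,hub)}
    → {pkg_at(p5,whs2), truck_at(t1,hub), truck_at(t2,hub)}
  through step 2 (drive(t2,whs1,hub)): drop {truck_at(t2,hub)}, keep {pkg_at(p5,whs2), truck_at(t1,hub)}, require {truck_at(t2,whs1)}
    → {pkg_at(p5,whs2), truck_at(t1,hub), truck_at(t2,whs1)}
  through step 1 (drive(t1,whs2,hub)): drop {truck_at(t1,hub)}, keep {pkg_at(p5,whs2), truck_at(t2,whs1)}, require {truck_at(t1,whs2)}
    → {pkg_at(p5,whs2), truck_at(t1,whs2), truck_at(t2,whs1)}

== RESULT ==
["pkg_at(p5,whs2)", "truck_at(t1,whs2)", "truck_at(t2,whs1)"]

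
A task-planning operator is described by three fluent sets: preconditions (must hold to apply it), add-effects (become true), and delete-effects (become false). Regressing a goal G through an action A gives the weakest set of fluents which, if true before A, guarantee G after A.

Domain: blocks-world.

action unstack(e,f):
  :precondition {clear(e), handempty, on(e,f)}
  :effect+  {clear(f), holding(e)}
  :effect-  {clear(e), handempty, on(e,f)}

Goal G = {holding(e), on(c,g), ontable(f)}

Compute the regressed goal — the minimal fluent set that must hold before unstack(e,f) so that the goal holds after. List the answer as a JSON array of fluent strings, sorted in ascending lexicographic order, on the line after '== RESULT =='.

Regress:
  G ∩ del = {}  (empty — regression defined)
  G \ add = {holding(e), on(c,g), ontable(f)} \ {clear(f), holding(e)} = {on(c,g), ontable(f)}
  ∪ pre   = {on(c,g), ontable(f)} ∪ {clear(e), handempty, on(e,f)}
          = {clear(e), handempty, on(c,g), on(e,f), ontable(f)}

== RESULT ==
["clear(e)", "handempty", "on(c,g)", "on(e,f)", "ontable(f)"]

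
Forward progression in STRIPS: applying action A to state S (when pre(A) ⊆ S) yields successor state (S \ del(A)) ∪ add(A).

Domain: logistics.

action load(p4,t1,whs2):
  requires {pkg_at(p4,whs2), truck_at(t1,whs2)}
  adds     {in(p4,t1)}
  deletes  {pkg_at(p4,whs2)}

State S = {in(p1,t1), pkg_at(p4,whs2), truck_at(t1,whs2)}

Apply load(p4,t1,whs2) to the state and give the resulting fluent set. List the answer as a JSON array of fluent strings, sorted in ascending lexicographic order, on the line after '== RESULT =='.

Compute (S \ del) ∪ add:
  pre ⊆ S: {pkg_at(p4,whs2), truck_at(t1,whs2)} ⊆ S  — applicable
  S \ del = {in(p1,t1), truck_at(t1,whs2)}
  ∪ add   = {in(p1,t1), in(p4,t1), truck_at(t1,whs2)}

== RESULT ==
["in(p1,t1)", "in(p4,t1)", "truck_at(t1,whs2)"]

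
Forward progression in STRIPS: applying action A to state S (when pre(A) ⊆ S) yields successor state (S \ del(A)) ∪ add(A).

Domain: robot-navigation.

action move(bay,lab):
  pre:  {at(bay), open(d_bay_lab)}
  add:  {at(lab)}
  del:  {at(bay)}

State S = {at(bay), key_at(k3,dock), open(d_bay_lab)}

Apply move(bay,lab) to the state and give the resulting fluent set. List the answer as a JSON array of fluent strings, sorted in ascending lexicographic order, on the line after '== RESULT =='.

Compute (S \ del) ∪ add:
  pre ⊆ S: {at(bay), open(d_bay_lab)} ⊆ S  — applicable
  S \ del = {key_at(k3,dock), open(d_bay_lab)}
  ∪ add   = {at(lab), key_at(k3,dock), open(d_bay_lab)}

== RESULT ==
["at(lab)", "key_at(k3,dock)", "open(d_bay_lab)"]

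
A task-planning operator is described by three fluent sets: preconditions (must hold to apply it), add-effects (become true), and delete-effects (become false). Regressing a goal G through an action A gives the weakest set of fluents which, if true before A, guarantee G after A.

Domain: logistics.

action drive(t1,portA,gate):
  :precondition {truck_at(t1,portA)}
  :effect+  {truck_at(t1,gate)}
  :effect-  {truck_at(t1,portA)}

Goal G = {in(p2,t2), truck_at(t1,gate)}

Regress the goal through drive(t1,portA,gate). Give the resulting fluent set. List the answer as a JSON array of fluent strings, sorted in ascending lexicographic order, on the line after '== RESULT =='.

Compute (G \ add) ∪ pre:
  G ∩ del = {}  (empty — regression defined)
  G \ add = {in(p2,t2), truck_at(t1,gate)} \ {truck_at(t1,gate)} = {in(p2,t2)}
  ∪ pre   = {in(p2,t2)} ∪ {truck_at(t1,portA)}
          = {in(p2,t2), truck_at(t1,portA)}

== RESULT ==
["in(p2,t2)", "truck_at(t1,portA)"]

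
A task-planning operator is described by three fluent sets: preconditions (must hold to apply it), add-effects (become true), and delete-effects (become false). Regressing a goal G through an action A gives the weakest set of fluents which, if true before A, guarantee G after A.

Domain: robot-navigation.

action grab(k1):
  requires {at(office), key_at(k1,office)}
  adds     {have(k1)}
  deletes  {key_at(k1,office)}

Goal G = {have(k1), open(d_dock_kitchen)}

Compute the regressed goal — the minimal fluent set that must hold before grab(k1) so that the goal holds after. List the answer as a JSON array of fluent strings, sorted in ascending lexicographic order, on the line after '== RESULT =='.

Compute (G \ add) ∪ pre:
  G ∩ del = {}  (empty — regression defined)
  G \ add = {have(k1), open(d_dock_kitchen)} \ {have(k1)} = {open(d_dock_kitchen)}
  ∪ pre   = {open(d_dock_kitchen)} ∪ {at(office), key_at(k1,office)}
          = {at(office), key_at(k1,office), open(d_dock_kitchen)}

== RESULT ==
["at(office)", "key_at(k1,office)", "open(d_dock_kitchen)"]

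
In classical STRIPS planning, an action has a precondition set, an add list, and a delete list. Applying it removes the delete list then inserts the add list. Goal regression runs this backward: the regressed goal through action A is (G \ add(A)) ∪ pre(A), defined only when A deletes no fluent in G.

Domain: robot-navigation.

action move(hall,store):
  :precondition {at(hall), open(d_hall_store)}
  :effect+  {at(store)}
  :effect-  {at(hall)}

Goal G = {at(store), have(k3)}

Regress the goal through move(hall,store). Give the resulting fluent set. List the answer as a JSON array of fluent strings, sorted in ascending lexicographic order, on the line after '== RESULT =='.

Compute (G \ add) ∪ pre:
  G ∩ del = {}  (empty — regression defined)
  G \ add = {at(store), have(k3)} \ {at(store)} = {have(k3)}
  ∪ pre   = {have(k3)} ∪ {at(hall), open(d_hall_store)}
          = {at(hall), have(k3), open(d_hall_store)}

== RESULT ==
["at(hall)", "have(k3)", "open(d_hall_store)"]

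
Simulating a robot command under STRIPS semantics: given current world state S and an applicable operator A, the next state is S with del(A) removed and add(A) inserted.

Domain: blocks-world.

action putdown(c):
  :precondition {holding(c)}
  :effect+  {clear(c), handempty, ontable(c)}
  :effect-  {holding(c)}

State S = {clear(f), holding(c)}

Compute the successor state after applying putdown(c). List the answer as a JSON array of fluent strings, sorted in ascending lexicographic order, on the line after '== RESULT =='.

Compute (S \ del) ∪ add:
  pre ⊆ S: {holding(c)} ⊆ S  — applicable
  S \ del = {clear(f)}
  ∪ add   = {clear(c), clear(f), handempty, ontable(c)}

== RESULT ==
["clear(c)", "clear(f)", "handempty", "ontable(c)"]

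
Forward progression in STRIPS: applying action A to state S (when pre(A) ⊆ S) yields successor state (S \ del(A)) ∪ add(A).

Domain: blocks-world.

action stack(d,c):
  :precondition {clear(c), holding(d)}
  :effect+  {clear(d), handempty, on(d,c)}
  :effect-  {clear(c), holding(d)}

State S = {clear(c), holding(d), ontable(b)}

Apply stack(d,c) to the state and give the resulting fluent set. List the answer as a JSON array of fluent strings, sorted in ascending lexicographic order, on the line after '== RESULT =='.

Compute (S \ del) ∪ add:
  pre ⊆ S: {clear(c), holding(d)} ⊆ S  — applicable
  S \ del = {ontable(b)}
  ∪ add   = {clear(d), handempty, on(d,c), ontable(b)}

== RESULT ==
["clear(d)", "handempty", "on(d,c)", "ontable(b)"]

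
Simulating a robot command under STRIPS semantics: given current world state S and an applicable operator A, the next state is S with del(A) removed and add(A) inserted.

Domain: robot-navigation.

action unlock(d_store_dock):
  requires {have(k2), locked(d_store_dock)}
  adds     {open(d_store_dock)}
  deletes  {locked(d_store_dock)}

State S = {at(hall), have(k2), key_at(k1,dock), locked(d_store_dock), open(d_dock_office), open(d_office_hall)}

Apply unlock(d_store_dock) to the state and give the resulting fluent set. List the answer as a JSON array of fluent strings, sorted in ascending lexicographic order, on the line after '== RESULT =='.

Progress:
  pre ⊆ S: {have(k2), locked(d_store_dock)} ⊆ S  — applicable
  S \ del = {at(hall), have(k2), key_at(k1,dock), open(d_dock_office), open(d_office_hall)}
  ∪ add   = {at(hall), have(k2), key_at(k1,dock), open(d_dock_office), open(d_office_hall), open(d_store_dock)}

== RESULT ==
["at(hall)", "have(k2)", "key_at(k1,dock)", "open(d_dock_office)", "open(d_office_hall)", "open(d_store_dock)"]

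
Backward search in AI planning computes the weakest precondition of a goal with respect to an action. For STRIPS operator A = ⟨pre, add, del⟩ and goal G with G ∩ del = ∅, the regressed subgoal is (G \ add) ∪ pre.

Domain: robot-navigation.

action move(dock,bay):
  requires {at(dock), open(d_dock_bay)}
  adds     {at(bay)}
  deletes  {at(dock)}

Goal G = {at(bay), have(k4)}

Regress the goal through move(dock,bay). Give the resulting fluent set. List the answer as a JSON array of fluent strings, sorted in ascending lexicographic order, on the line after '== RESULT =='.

Compute (G \ add) ∪ pre:
  G ∩ del = {}  (empty — regression defined)
  G \ add = {at(bay), have(k4)} \ {at(bay)} = {have(k4)}
  ∪ pre   = {have(k4)} ∪ {at(dock), open(d_dock_bay)}
          = {at(dock), have(k4), open(d_dock_bay)}

== RESULT ==
["at(dock)", "have(k4)", "open(d_dock_bay)"]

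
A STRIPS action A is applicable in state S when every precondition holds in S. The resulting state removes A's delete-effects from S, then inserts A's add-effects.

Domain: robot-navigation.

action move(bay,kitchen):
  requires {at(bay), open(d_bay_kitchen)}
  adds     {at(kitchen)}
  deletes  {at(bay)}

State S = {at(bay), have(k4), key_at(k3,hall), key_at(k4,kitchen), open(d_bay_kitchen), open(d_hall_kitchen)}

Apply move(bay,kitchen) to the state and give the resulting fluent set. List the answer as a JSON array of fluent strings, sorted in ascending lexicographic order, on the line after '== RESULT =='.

Progress:
  pre ⊆ S: {at(bay), open(d_bay_kitchen)} ⊆ S  — applicable
  S \ del = {have(k4), key_at(k3,hall), key_at(k4,kitchen), open(d_bay_kitchen), open(d_hall_kitchen)}
  ∪ add   = {at(kitchen), have(k4), key_at(k3,hall), key_at(k4,kitchen), open(d_bay_kitchen), open(d_hall_kitchen)}

== RESULT ==
["at(kitchen)", "have(k4)", "key_at(k3,hall)", "key_at(k4,kitchen)", "open(d_bay_kitchen)", "open(d_hall_kitchen)"]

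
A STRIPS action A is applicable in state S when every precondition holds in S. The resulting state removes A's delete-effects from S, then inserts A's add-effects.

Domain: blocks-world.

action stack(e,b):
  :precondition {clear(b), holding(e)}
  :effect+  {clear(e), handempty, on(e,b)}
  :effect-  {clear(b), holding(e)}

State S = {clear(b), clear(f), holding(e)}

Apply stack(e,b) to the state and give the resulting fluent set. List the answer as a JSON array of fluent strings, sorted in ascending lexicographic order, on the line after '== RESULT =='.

Compute (S \ del) ∪ add:
  pre ⊆ S: {clear(b), holding(e)} ⊆ S  — applicable
  S \ del = {clear(f)}
  ∪ add   = {clear(e), clear(f), handempty, on(e,b)}

== RESULT ==
["clear(e)", "clear(f)", "handempty", "on(e,b)"]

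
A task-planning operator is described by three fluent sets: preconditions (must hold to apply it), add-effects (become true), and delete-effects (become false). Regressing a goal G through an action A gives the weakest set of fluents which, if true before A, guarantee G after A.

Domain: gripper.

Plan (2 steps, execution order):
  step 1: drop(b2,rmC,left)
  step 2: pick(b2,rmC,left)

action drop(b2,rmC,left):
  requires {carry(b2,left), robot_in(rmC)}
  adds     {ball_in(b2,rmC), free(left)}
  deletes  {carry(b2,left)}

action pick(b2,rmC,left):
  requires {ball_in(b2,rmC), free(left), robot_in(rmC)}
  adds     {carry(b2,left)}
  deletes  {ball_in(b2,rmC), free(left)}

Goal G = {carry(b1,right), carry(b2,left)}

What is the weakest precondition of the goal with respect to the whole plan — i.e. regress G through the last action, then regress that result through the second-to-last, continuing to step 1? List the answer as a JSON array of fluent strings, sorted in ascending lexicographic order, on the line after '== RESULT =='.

Work backward from the goal:
  through step 2 (pick(b2,rmC,left)): drop {carry(b2,left)}, keep {carry(b1,right)}, require {ball_in(b2,rmC), free(left), robot_in(rmC)}
    → {ball_in(b2,rmC), carry(b1,right), free(left), robot_in(rmC)}
  through step 1 (drop(b2,rmC,left)): drop {ball_in(b2,rmC), free(left)}, keep {carry(b1,right), robot_in(rmC)}, require {carry(b2,left), robot_in(rmC)}
    → {carry(b1,right), carry(b2,left), robot_in(rmC)}

== RESULT ==
["carry(b1,right)", "carry(b2,left)", "robot_in(rmC)"]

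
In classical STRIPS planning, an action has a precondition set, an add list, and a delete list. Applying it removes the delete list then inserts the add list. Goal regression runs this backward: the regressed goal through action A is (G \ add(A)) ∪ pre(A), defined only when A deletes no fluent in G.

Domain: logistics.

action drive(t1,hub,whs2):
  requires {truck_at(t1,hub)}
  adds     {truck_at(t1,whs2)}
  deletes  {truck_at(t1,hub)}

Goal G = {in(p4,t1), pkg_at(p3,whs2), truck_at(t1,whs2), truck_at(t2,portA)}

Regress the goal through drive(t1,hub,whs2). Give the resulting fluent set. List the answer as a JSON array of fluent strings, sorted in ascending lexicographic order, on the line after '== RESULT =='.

Compute (G \ add) ∪ pre:
  G ∩ del = {}  (empty — regression defined)
  G \ add = {in(p4,t1), pkg_at(p3,whs2), truck_at(t1,whs2), truck_at(t2,portA)} \ {truck_at(t1,whs2)} = {in(p4,t1), pkg_at(p3,whs2), truck_at(t2,portA)}
  ∪ pre   = {in(p4,t1), pkg_at(p3,whs2), truck_at(t2,portA)} ∪ {truck_at(t1,hub)}
          = {in(p4,t1), pkg_at(p3,whs2), truck_at(t1,hub), truck_at(t2,portA)}

== RESULT ==
["in(p4,t1)", "pkg_at(p3,whs2)", "truck_at(t1,hub)", "truck_at(t2,portA)"]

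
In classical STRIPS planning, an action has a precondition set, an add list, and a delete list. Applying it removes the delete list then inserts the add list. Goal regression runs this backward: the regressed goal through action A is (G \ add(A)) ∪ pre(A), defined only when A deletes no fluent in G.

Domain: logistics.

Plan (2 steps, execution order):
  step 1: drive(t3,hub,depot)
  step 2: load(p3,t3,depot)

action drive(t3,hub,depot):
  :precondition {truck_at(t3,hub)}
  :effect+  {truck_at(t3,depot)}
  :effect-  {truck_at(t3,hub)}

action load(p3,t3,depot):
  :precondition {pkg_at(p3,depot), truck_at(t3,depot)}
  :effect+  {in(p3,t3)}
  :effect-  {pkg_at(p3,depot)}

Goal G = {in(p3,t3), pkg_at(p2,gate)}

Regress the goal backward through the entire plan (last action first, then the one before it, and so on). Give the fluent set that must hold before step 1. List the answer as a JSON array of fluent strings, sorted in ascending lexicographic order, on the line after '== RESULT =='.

Regress step by step:
  through step 2 (load(p3,t3,depot)): drop {in(p3,t3)}, keep {pkg_at(p2,gate)}, require {pkg_at(p3,depot), truck_at(t3,depot)}
    → {pkg_at(p2,gate), pkg_at(p3,depot), truck_at(t3,depot)}
  through step 1 (drive(t3,hub,depot)): drop {truck_at(t3,depot)}, keep {pkg_at(p2,gate), pkg_at(p3,depot)}, require {truck_at(t3,hub)}
    → {pkg_at(p2,gate), pkg_at(p3,depot), truck_at(t3,hub)}

== RESULT ==
["pkg_at(p2,gate)", "pkg_at(p3,depot)", "truck_at(t3,hub)"]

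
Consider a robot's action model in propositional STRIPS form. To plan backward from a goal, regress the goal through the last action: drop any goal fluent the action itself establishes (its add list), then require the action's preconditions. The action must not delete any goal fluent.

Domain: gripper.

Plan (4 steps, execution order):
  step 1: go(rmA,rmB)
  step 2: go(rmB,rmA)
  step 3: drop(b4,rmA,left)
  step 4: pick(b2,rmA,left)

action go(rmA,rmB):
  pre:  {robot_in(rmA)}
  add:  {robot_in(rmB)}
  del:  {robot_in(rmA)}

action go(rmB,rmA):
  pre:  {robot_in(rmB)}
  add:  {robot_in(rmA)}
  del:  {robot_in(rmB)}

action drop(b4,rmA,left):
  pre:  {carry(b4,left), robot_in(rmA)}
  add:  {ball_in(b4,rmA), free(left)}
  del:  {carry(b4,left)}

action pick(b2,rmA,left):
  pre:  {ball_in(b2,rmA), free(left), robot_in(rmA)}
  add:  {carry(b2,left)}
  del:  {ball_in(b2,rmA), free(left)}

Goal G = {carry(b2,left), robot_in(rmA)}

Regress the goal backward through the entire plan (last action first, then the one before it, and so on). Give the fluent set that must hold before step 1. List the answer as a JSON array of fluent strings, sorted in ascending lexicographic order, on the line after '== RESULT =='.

Regress step by step:
  through step 4 (pick(b2,rmA,left)): drop {carry(b2,left)}, keep {robot_in(rmA)}, require {ball_in(b2,rmA), free(left), robot_in(rmA)}
    → {ball_in(b2,rmA), free(left), robot_in(rmA)}
  through step 3 (drop(b4,rmA,left)): drop {free(left)}, keep {ball_in(b2,rmA), robot_in(rmA)}, require {carry(b4,left), robot_in(rmA)}
    → {ball_in(b2,rmA), carry(b4,left), robot_in(rmA)}
  through step 2 (go(rmB,rmA)): drop {robot_in(rmA)}, keep {ball_in(b2,rmA), carry(b4,left)}, require {robot_in(rmB)}
    → {ball_in(b2,rmA), carry(b4,left), robot_in(rmB)}
  through step 1 (go(rmA,rmB)): drop {robot_in(rmB)}, keep {ball_in(b2,rmA), carry(b4,left)}, require {robot_in(rmA)}
    → {ball_in(b2,rmA), carry(b4,left), robot_in(rmA)}

== RESULT ==
["ball_in(b2,rmA)", "carry(b4,left)", "robot_in(rmA)"]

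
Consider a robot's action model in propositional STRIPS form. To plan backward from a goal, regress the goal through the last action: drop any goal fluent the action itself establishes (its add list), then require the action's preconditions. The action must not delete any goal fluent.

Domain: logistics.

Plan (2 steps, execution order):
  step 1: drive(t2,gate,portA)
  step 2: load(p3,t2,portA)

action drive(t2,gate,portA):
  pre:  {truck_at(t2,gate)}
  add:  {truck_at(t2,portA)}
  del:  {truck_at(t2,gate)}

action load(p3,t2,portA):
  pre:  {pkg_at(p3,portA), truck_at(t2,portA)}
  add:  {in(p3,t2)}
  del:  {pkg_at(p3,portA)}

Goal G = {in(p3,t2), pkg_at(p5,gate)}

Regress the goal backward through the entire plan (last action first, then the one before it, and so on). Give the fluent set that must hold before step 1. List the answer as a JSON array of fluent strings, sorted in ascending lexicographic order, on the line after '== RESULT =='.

Work backward from the goal:
  through step 2 (load(p3,t2,portA)): drop {in(p3,t2)}, keep {pkg_at(p5,gate)}, require {pkg_at(p3,portA), truck_at(t2,portA)}
    → {pkg_at(p3,portA), pkg_at(p5,gate), truck_at(t2,portA)}
  through step 1 (drive(t2,gate,portA)): drop {truck_at(t2,portA)}, keep {pkg_at(p3,portA), pkg_at(p5,gate)}, require {truck_at(t2,gate)}
    → {pkg_at(p3,portA), pkg_at(p5,gate), truck_at(t2,gate)}

== RESULT ==
["pkg_at(p3,portA)", "pkg_at(p5,gate)", "truck_at(t2,gate)"]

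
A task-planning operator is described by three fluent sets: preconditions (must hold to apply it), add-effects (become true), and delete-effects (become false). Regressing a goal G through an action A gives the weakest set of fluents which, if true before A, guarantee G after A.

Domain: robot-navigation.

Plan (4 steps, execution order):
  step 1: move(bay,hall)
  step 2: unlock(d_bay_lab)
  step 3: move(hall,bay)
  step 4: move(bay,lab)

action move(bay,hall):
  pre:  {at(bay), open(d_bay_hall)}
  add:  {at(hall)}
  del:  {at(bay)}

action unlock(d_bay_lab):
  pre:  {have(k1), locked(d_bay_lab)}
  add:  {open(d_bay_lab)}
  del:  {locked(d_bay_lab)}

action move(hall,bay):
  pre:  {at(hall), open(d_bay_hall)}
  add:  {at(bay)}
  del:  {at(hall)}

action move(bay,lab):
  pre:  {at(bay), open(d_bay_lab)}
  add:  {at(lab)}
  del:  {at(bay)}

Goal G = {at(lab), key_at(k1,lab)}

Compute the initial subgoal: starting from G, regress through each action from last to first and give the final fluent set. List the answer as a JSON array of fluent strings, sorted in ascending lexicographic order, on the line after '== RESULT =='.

Regress step by step:
  through step 4 (move(bay,lab)): drop {at(lab)}, keep {key_at(k1,lab)}, require {at(bay), open(d_bay_lab)}
    → {at(bay), key_at(k1,lab), open(d_bay_lab)}
  through step 3 (move(hall,bay)): drop {at(bay)}, keep {key_at(k1,lab), open(d_bay_lab)}, require {at(hall), open(d_bay_hall)}
    → {at(hall), key_at(k1,lab), open(d_bay_hall), open(d_bay_lab)}
  through step 2 (unlock(d_bay_lab)): drop {open(d_bay_lab)}, keep {at(hall), key_at(k1,lab), open(d_bay_hall)}, require {have(k1), locked(d_bay_lab)}
    → {at(hall), have(k1), key_at(k1,lab), locked(d_bay_lab), open(d_bay_hall)}
  through step 1 (move(bay,hall)): drop {at(hall)}, keep {have(k1), key_at(k1,lab), locked(d_bay_lab), open(d_bay_hall)}, require {at(bay), open(d_bay_hall)}
    → {at(bay), have(k1), key_at(k1,lab), locked(d_bay_lab), open(d_bay_hall)}

== RESULT ==
["at(bay)", "have(k1)", "key_at(k1,lab)", "locked(d_bay_lab)", "open(d_bay_hall)"]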